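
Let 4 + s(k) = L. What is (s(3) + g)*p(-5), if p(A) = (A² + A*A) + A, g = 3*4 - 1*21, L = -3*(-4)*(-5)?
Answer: -3285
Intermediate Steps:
L = -60 (L = 12*(-5) = -60)
g = -9 (g = 12 - 21 = -9)
s(k) = -64 (s(k) = -4 - 60 = -64)
p(A) = A + 2*A² (p(A) = (A² + A²) + A = 2*A² + A = A + 2*A²)
(s(3) + g)*p(-5) = (-64 - 9)*(-5*(1 + 2*(-5))) = -(-365)*(1 - 10) = -(-365)*(-9) = -73*45 = -3285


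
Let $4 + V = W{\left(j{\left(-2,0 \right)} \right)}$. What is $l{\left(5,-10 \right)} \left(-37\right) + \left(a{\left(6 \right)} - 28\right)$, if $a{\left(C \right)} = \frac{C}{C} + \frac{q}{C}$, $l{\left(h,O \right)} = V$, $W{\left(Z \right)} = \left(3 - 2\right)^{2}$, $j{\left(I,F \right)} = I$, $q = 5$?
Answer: $\frac{509}{6} \approx 84.833$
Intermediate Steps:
$W{\left(Z \right)} = 1$ ($W{\left(Z \right)} = 1^{2} = 1$)
$V = -3$ ($V = -4 + 1 = -3$)
$l{\left(h,O \right)} = -3$
$a{\left(C \right)} = 1 + \frac{5}{C}$ ($a{\left(C \right)} = \frac{C}{C} + \frac{5}{C} = 1 + \frac{5}{C}$)
$l{\left(5,-10 \right)} \left(-37\right) + \left(a{\left(6 \right)} - 28\right) = \left(-3\right) \left(-37\right) - \left(28 - \frac{5 + 6}{6}\right) = 111 + \left(\frac{1}{6} \cdot 11 - 28\right) = 111 + \left(\frac{11}{6} - 28\right) = 111 - \frac{157}{6} = \frac{509}{6}$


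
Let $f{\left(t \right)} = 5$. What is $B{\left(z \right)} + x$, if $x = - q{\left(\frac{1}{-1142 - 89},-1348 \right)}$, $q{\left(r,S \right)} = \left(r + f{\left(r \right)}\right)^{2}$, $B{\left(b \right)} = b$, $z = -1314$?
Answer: $- \frac{2029056070}{1515361} \approx -1339.0$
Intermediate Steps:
$q{\left(r,S \right)} = \left(5 + r\right)^{2}$ ($q{\left(r,S \right)} = \left(r + 5\right)^{2} = \left(5 + r\right)^{2}$)
$x = - \frac{37871716}{1515361}$ ($x = - \left(5 + \frac{1}{-1142 - 89}\right)^{2} = - \left(5 + \frac{1}{-1231}\right)^{2} = - \left(5 - \frac{1}{1231}\right)^{2} = - \left(\frac{6154}{1231}\right)^{2} = \left(-1\right) \frac{37871716}{1515361} = - \frac{37871716}{1515361} \approx -24.992$)
$B{\left(z \right)} + x = -1314 - \frac{37871716}{1515361} = - \frac{2029056070}{1515361}$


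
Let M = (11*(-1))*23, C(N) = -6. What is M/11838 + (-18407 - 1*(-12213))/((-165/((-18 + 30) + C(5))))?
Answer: 146635229/651090 ≈ 225.22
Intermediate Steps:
M = -253 (M = -11*23 = -253)
M/11838 + (-18407 - 1*(-12213))/((-165/((-18 + 30) + C(5)))) = -253/11838 + (-18407 - 1*(-12213))/((-165/((-18 + 30) - 6))) = -253*1/11838 + (-18407 + 12213)/((-165/(12 - 6))) = -253/11838 - 6194/((-165/6)) = -253/11838 - 6194/((-165*⅙)) = -253/11838 - 6194/(-55/2) = -253/11838 - 6194*(-2/55) = -253/11838 + 12388/55 = 146635229/651090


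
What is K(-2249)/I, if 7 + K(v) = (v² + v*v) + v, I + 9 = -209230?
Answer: -10113746/209239 ≈ -48.336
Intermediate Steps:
I = -209239 (I = -9 - 209230 = -209239)
K(v) = -7 + v + 2*v² (K(v) = -7 + ((v² + v*v) + v) = -7 + ((v² + v²) + v) = -7 + (2*v² + v) = -7 + (v + 2*v²) = -7 + v + 2*v²)
K(-2249)/I = (-7 - 2249 + 2*(-2249)²)/(-209239) = (-7 - 2249 + 2*5058001)*(-1/209239) = (-7 - 2249 + 10116002)*(-1/209239) = 10113746*(-1/209239) = -10113746/209239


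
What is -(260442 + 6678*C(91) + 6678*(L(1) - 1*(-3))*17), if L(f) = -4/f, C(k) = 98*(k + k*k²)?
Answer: -493229720844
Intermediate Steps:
C(k) = 98*k + 98*k³ (C(k) = 98*(k + k³) = 98*k + 98*k³)
-(260442 + 6678*C(91) + 6678*(L(1) - 1*(-3))*17) = -(493229834370 + 6678*(-4/1 - 1*(-3))*17) = -(493229834370 + 6678*(-4*1 + 3)*17) = -(493229834370 + 6678*(-4 + 3)*17) = -(493229834370 - 113526) = -6678/(1/(73858876 + (-17 + 39))) = -6678/(1/(73858876 + 22)) = -6678/(1/73858898) = -6678/1/73858898 = -6678*73858898 = -493229720844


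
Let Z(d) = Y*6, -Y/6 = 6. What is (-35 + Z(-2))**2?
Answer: 63001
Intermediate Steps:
Y = -36 (Y = -6*6 = -36)
Z(d) = -216 (Z(d) = -36*6 = -216)
(-35 + Z(-2))**2 = (-35 - 216)**2 = (-251)**2 = 63001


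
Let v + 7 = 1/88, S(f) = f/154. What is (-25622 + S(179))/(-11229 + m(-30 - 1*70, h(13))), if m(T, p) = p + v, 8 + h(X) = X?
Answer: 15782436/6918289 ≈ 2.2813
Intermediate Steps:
h(X) = -8 + X
S(f) = f/154 (S(f) = f*(1/154) = f/154)
v = -615/88 (v = -7 + 1/88 = -615/88 ≈ -6.9886)
m(T, p) = -615/88 + p (m(T, p) = p - 615/88 = -615/88 + p)
(-25622 + S(179))/(-11229 + m(-30 - 1*70, h(13))) = (-25622 + (1/154)*179)/(-11229 + (-615/88 + (-8 + 13))) = (-25622 + 179/154)/(-11229 + (-615/88 + 5)) = -3945609/(154*(-11229 - 175/88)) = -3945609/(154*(-988327/88)) = -3945609/154*(-88/988327) = 15782436/6918289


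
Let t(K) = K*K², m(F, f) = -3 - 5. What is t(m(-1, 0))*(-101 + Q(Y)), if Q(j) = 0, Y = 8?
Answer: 51712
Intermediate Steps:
m(F, f) = -8
t(K) = K³
t(m(-1, 0))*(-101 + Q(Y)) = (-8)³*(-101 + 0) = -512*(-101) = 51712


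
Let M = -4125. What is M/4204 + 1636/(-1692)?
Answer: -3464311/1778292 ≈ -1.9481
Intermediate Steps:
M/4204 + 1636/(-1692) = -4125/4204 + 1636/(-1692) = -4125*1/4204 + 1636*(-1/1692) = -4125/4204 - 409/423 = -3464311/1778292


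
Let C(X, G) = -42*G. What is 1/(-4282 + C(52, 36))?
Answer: -1/5794 ≈ -0.00017259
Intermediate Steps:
1/(-4282 + C(52, 36)) = 1/(-4282 - 42*36) = 1/(-4282 - 1512) = 1/(-5794) = -1/5794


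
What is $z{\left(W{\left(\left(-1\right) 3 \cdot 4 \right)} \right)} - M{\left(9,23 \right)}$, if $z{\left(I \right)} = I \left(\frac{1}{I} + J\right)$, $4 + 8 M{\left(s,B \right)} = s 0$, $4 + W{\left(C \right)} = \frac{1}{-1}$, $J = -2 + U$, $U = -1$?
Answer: $\frac{33}{2} \approx 16.5$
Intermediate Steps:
$J = -3$ ($J = -2 - 1 = -3$)
$W{\left(C \right)} = -5$ ($W{\left(C \right)} = -4 + \frac{1}{-1} = -4 - 1 = -5$)
$M{\left(s,B \right)} = - \frac{1}{2}$ ($M{\left(s,B \right)} = - \frac{1}{2} + \frac{s 0}{8} = - \frac{1}{2} + \frac{1}{8} \cdot 0 = - \frac{1}{2} + 0 = - \frac{1}{2}$)
$z{\left(I \right)} = I \left(-3 + \frac{1}{I}\right)$ ($z{\left(I \right)} = I \left(\frac{1}{I} - 3\right) = I \left(-3 + \frac{1}{I}\right)$)
$z{\left(W{\left(\left(-1\right) 3 \cdot 4 \right)} \right)} - M{\left(9,23 \right)} = \left(1 - -15\right) - - \frac{1}{2} = \left(1 + 15\right) + \frac{1}{2} = 16 + \frac{1}{2} = \frac{33}{2}$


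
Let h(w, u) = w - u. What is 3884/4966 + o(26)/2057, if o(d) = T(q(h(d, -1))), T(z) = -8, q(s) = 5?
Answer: 3974830/5107531 ≈ 0.77823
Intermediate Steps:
o(d) = -8
3884/4966 + o(26)/2057 = 3884/4966 - 8/2057 = 3884*(1/4966) - 8*1/2057 = 1942/2483 - 8/2057 = 3974830/5107531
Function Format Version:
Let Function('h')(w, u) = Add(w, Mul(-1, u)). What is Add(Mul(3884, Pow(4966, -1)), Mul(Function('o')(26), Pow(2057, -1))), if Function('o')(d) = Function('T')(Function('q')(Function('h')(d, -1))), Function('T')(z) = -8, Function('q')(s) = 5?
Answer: Rational(3974830, 5107531) ≈ 0.77823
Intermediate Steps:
Function('o')(d) = -8
Add(Mul(3884, Pow(4966, -1)), Mul(Function('o')(26), Pow(2057, -1))) = Add(Mul(3884, Pow(4966, -1)), Mul(-8, Pow(2057, -1))) = Add(Mul(3884, Rational(1, 4966)), Mul(-8, Rational(1, 2057))) = Add(Rational(1942, 2483), Rational(-8, 2057)) = Rational(3974830, 5107531)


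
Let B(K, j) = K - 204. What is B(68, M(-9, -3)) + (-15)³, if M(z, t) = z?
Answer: -3511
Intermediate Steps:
B(K, j) = -204 + K
B(68, M(-9, -3)) + (-15)³ = (-204 + 68) + (-15)³ = -136 - 3375 = -3511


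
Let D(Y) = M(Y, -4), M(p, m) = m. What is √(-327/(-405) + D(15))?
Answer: I*√6465/45 ≈ 1.7868*I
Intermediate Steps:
D(Y) = -4
√(-327/(-405) + D(15)) = √(-327/(-405) - 4) = √(-327*(-1/405) - 4) = √(109/135 - 4) = √(-431/135) = I*√6465/45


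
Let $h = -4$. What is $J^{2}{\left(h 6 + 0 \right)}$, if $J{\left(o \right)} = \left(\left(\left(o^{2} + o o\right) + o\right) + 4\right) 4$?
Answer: $20502784$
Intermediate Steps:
$J{\left(o \right)} = 16 + 4 o + 8 o^{2}$ ($J{\left(o \right)} = \left(\left(\left(o^{2} + o^{2}\right) + o\right) + 4\right) 4 = \left(\left(2 o^{2} + o\right) + 4\right) 4 = \left(\left(o + 2 o^{2}\right) + 4\right) 4 = \left(4 + o + 2 o^{2}\right) 4 = 16 + 4 o + 8 o^{2}$)
$J^{2}{\left(h 6 + 0 \right)} = \left(16 + 4 \left(\left(-4\right) 6 + 0\right) + 8 \left(\left(-4\right) 6 + 0\right)^{2}\right)^{2} = \left(16 + 4 \left(-24 + 0\right) + 8 \left(-24 + 0\right)^{2}\right)^{2} = \left(16 + 4 \left(-24\right) + 8 \left(-24\right)^{2}\right)^{2} = \left(16 - 96 + 8 \cdot 576\right)^{2} = \left(16 - 96 + 4608\right)^{2} = 4528^{2} = 20502784$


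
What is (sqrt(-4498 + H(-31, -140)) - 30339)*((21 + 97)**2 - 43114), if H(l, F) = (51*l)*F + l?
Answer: 885595410 - 29190*sqrt(216811) ≈ 8.7200e+8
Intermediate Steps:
H(l, F) = l + 51*F*l (H(l, F) = 51*F*l + l = l + 51*F*l)
(sqrt(-4498 + H(-31, -140)) - 30339)*((21 + 97)**2 - 43114) = (sqrt(-4498 - 31*(1 + 51*(-140))) - 30339)*((21 + 97)**2 - 43114) = (sqrt(-4498 - 31*(1 - 7140)) - 30339)*(118**2 - 43114) = (sqrt(-4498 - 31*(-7139)) - 30339)*(13924 - 43114) = (sqrt(-4498 + 221309) - 30339)*(-29190) = (sqrt(216811) - 30339)*(-29190) = (-30339 + sqrt(216811))*(-29190) = 885595410 - 29190*sqrt(216811)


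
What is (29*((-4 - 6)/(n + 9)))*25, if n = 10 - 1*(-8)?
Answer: -7250/27 ≈ -268.52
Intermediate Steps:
n = 18 (n = 10 + 8 = 18)
(29*((-4 - 6)/(n + 9)))*25 = (29*((-4 - 6)/(18 + 9)))*25 = (29*(-10/27))*25 = -290/27*25 = -7250/27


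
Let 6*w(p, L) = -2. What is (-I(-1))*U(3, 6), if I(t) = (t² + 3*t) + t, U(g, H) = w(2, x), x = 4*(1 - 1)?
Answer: -1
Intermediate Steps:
x = 0 (x = 4*0 = 0)
w(p, L) = -⅓ (w(p, L) = (⅙)*(-2) = -⅓)
U(g, H) = -⅓
I(t) = t² + 4*t
(-I(-1))*U(3, 6) = -(-1)*(4 - 1)*(-⅓) = -(-1)*3*(-⅓) = -1*(-3)*(-⅓) = 3*(-⅓) = -1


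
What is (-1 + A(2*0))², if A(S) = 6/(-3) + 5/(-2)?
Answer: 121/4 ≈ 30.250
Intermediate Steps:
A(S) = -9/2 (A(S) = 6*(-⅓) + 5*(-½) = -2 - 5/2 = -9/2)
(-1 + A(2*0))² = (-1 - 9/2)² = (-11/2)² = 121/4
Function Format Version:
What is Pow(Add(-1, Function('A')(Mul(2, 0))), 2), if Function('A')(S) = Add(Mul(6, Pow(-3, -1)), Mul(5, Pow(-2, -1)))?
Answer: Rational(121, 4) ≈ 30.250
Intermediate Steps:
Function('A')(S) = Rational(-9, 2) (Function('A')(S) = Add(Mul(6, Rational(-1, 3)), Mul(5, Rational(-1, 2))) = Add(-2, Rational(-5, 2)) = Rational(-9, 2))
Pow(Add(-1, Function('A')(Mul(2, 0))), 2) = Pow(Add(-1, Rational(-9, 2)), 2) = Pow(Rational(-11, 2), 2) = Rational(121, 4)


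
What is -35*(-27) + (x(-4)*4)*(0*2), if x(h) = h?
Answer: 945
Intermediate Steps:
-35*(-27) + (x(-4)*4)*(0*2) = -35*(-27) + (-4*4)*(0*2) = 945 - 16*0 = 945 + 0 = 945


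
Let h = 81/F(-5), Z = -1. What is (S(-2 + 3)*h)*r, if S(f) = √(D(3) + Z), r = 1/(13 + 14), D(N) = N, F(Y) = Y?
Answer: -3*√2/5 ≈ -0.84853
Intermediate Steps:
h = -81/5 (h = 81/(-5) = 81*(-⅕) = -81/5 ≈ -16.200)
r = 1/27 ≈ 0.037037
S(f) = √2 (S(f) = √(3 - 1) = √2)
(S(-2 + 3)*h)*r = (√2*(-81/5))*(1/27) = -81*√2/5*(1/27) = -3*√2/5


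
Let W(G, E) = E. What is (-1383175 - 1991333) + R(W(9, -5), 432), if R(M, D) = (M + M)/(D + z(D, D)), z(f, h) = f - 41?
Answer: -2777220094/823 ≈ -3.3745e+6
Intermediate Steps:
z(f, h) = -41 + f
R(M, D) = 2*M/(-41 + 2*D) (R(M, D) = (M + M)/(D + (-41 + D)) = (2*M)/(-41 + 2*D) = 2*M/(-41 + 2*D))
(-1383175 - 1991333) + R(W(9, -5), 432) = (-1383175 - 1991333) + 2*(-5)/(-41 + 2*432) = -3374508 + 2*(-5)/(-41 + 864) = -3374508 + 2*(-5)/823 = -3374508 + 2*(-5)*(1/823) = -3374508 - 10/823 = -2777220094/823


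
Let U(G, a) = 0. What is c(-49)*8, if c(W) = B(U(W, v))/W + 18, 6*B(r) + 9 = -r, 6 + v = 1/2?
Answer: 7068/49 ≈ 144.24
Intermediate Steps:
v = -11/2 (v = -6 + 1/2 = -6 + ½ = -11/2 ≈ -5.5000)
B(r) = -3/2 - r/6 (B(r) = -3/2 + (-r)/6 = -3/2 - r/6)
c(W) = 18 - 3/(2*W) (c(W) = (-3/2 - ⅙*0)/W + 18 = (-3/2 + 0)/W + 18 = -3/(2*W) + 18 = 18 - 3/(2*W))
c(-49)*8 = (18 - 3/2/(-49))*8 = (18 - 3/2*(-1/49))*8 = (18 + 3/98)*8 = (1767/98)*8 = 7068/49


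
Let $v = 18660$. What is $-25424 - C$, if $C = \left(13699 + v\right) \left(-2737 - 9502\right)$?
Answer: $396016377$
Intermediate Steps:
$C = -396041801$ ($C = \left(13699 + 18660\right) \left(-2737 - 9502\right) = 32359 \left(-12239\right) = -396041801$)
$-25424 - C = -25424 - -396041801 = -25424 + 396041801 = 396016377$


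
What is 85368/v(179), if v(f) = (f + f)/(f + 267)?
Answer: 19037064/179 ≈ 1.0635e+5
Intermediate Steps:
v(f) = 2*f/(267 + f) (v(f) = (2*f)/(267 + f) = 2*f/(267 + f))
85368/v(179) = 85368/((2*179/(267 + 179))) = 85368/((2*179/446)) = 85368/((2*179*(1/446))) = 85368/(179/223) = 85368*(223/179) = 19037064/179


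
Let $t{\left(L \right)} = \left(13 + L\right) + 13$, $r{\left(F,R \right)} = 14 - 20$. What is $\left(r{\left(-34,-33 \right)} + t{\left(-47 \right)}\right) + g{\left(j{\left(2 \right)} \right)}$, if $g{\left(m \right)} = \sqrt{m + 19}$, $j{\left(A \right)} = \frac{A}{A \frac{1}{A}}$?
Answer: $-27 + \sqrt{21} \approx -22.417$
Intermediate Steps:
$j{\left(A \right)} = A$ ($j{\left(A \right)} = \frac{A}{1} = A 1 = A$)
$r{\left(F,R \right)} = -6$ ($r{\left(F,R \right)} = 14 - 20 = -6$)
$t{\left(L \right)} = 26 + L$
$g{\left(m \right)} = \sqrt{19 + m}$
$\left(r{\left(-34,-33 \right)} + t{\left(-47 \right)}\right) + g{\left(j{\left(2 \right)} \right)} = \left(-6 + \left(26 - 47\right)\right) + \sqrt{19 + 2} = \left(-6 - 21\right) + \sqrt{21} = -27 + \sqrt{21}$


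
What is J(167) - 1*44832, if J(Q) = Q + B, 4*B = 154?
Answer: -89253/2 ≈ -44627.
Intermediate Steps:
B = 77/2 (B = (¼)*154 = 77/2 ≈ 38.500)
J(Q) = 77/2 + Q (J(Q) = Q + 77/2 = 77/2 + Q)
J(167) - 1*44832 = (77/2 + 167) - 1*44832 = 411/2 - 44832 = -89253/2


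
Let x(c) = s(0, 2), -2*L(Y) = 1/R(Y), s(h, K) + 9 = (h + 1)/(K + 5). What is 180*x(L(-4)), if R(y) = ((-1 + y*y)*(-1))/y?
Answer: -11160/7 ≈ -1594.3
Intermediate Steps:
s(h, K) = -9 + (1 + h)/(5 + K) (s(h, K) = -9 + (h + 1)/(K + 5) = -9 + (1 + h)/(5 + K))
R(y) = (1 - y**2)/y (R(y) = ((-1 + y**2)*(-1))/y = (1 - y**2)/y)
L(Y) = -1/(2*(1/Y - Y))
x(c) = -62/7 (x(c) = (-44 + 0 - 9*2)/(5 + 2) = (-44 + 0 - 18)/7 = (1/7)*(-62) = -62/7)
180*x(L(-4)) = 180*(-62/7) = -11160/7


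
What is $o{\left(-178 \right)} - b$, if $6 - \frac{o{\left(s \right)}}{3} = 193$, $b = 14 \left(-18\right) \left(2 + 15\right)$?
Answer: $3723$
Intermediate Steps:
$b = -4284$ ($b = \left(-252\right) 17 = -4284$)
$o{\left(s \right)} = -561$ ($o{\left(s \right)} = 18 - 579 = -561$)
$o{\left(-178 \right)} - b = -561 - -4284 = -561 + 4284 = 3723$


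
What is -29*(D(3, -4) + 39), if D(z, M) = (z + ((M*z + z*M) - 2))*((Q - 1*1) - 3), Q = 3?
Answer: -1798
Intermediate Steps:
D(z, M) = 2 - z - 2*M*z (D(z, M) = (z + ((M*z + z*M) - 2))*((3 - 1*1) - 3) = (z + ((M*z + M*z) - 2))*((3 - 1) - 3) = (z + (2*M*z - 2))*(2 - 3) = (z + (-2 + 2*M*z))*(-1) = (-2 + z + 2*M*z)*(-1) = 2 - z - 2*M*z)
-29*(D(3, -4) + 39) = -29*((2 - 1*3 - 2*(-4)*3) + 39) = -29*((2 - 3 + 24) + 39) = -29*(23 + 39) = -29*62 = -1798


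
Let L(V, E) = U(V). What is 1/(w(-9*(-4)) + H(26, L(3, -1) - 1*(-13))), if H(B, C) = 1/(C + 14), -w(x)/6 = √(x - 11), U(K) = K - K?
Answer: -27/809 ≈ -0.033375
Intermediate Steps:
U(K) = 0
L(V, E) = 0
w(x) = -6*√(-11 + x) (w(x) = -6*√(x - 11) = -6*√(-11 + x))
H(B, C) = 1/(14 + C)
1/(w(-9*(-4)) + H(26, L(3, -1) - 1*(-13))) = 1/(-6*√(-11 - 9*(-4)) + 1/(14 + (0 - 1*(-13)))) = 1/(-6*√(-11 + 36) + 1/(14 + (0 + 13))) = 1/(-6*√25 + 1/(14 + 13)) = 1/(-6*5 + 1/27) = 1/(-30 + 1/27) = 1/(-809/27) = -27/809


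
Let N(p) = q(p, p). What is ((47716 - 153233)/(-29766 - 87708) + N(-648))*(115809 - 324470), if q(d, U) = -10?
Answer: 223105140403/117474 ≈ 1.8992e+6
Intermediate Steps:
N(p) = -10
((47716 - 153233)/(-29766 - 87708) + N(-648))*(115809 - 324470) = ((47716 - 153233)/(-29766 - 87708) - 10)*(115809 - 324470) = (-105517/(-117474) - 10)*(-208661) = (-105517*(-1/117474) - 10)*(-208661) = (105517/117474 - 10)*(-208661) = -1069223/117474*(-208661) = 223105140403/117474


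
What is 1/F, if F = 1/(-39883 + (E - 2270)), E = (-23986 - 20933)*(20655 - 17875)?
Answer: -124916973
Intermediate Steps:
E = -124874820 (E = -44919*2780 = -124874820)
F = -1/124916973 (F = 1/(-39883 + (-124874820 - 2270)) = 1/(-39883 - 124877090) = 1/(-124916973) = -1/124916973 ≈ -8.0053e-9)
1/F = 1/(-1/124916973) = -124916973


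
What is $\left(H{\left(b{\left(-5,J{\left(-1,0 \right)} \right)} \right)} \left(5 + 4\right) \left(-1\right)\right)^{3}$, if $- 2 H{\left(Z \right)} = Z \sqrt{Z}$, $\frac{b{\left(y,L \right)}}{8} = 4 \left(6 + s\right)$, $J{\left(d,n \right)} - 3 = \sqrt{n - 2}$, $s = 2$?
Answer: $6262062317568$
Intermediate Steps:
$J{\left(d,n \right)} = 3 + \sqrt{-2 + n}$ ($J{\left(d,n \right)} = 3 + \sqrt{n - 2} = 3 + \sqrt{-2 + n}$)
$b{\left(y,L \right)} = 256$ ($b{\left(y,L \right)} = 8 \cdot 4 \left(6 + 2\right) = 8 \cdot 4 \cdot 8 = 8 \cdot 32 = 256$)
$H{\left(Z \right)} = - \frac{Z^{\frac{3}{2}}}{2}$ ($H{\left(Z \right)} = - \frac{Z \sqrt{Z}}{2} = - \frac{Z^{\frac{3}{2}}}{2}$)
$\left(H{\left(b{\left(-5,J{\left(-1,0 \right)} \right)} \right)} \left(5 + 4\right) \left(-1\right)\right)^{3} = \left(- \frac{256^{\frac{3}{2}}}{2} \left(5 + 4\right) \left(-1\right)\right)^{3} = \left(\left(- \frac{1}{2}\right) 4096 \cdot 9 \left(-1\right)\right)^{3} = \left(\left(-2048\right) \left(-9\right)\right)^{3} = 18432^{3} = 6262062317568$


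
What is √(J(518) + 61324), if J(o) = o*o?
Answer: 4*√20603 ≈ 574.15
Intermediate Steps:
J(o) = o²
√(J(518) + 61324) = √(518² + 61324) = √(268324 + 61324) = √329648 = 4*√20603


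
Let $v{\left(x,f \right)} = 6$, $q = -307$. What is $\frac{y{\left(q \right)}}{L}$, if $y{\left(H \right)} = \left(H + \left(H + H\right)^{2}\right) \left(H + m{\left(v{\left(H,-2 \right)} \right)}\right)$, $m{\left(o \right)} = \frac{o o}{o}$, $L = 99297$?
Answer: $- \frac{37794463}{33099} \approx -1141.9$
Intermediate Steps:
$m{\left(o \right)} = o$ ($m{\left(o \right)} = \frac{o^{2}}{o} = o$)
$y{\left(H \right)} = \left(6 + H\right) \left(H + 4 H^{2}\right)$ ($y{\left(H \right)} = \left(H + \left(H + H\right)^{2}\right) \left(H + 6\right) = \left(H + \left(2 H\right)^{2}\right) \left(6 + H\right) = \left(H + 4 H^{2}\right) \left(6 + H\right) = \left(6 + H\right) \left(H + 4 H^{2}\right)$)
$\frac{y{\left(q \right)}}{L} = \frac{\left(-307\right) \left(6 + 4 \left(-307\right)^{2} + 25 \left(-307\right)\right)}{99297} = - 307 \left(6 + 4 \cdot 94249 - 7675\right) \frac{1}{99297} = - 307 \left(6 + 376996 - 7675\right) \frac{1}{99297} = \left(-307\right) 369327 \cdot \frac{1}{99297} = \left(-113383389\right) \frac{1}{99297} = - \frac{37794463}{33099}$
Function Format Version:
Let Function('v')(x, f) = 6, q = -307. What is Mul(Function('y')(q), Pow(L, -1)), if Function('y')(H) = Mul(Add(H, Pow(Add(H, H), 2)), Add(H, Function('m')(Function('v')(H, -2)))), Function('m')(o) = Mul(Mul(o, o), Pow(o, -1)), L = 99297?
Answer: Rational(-37794463, 33099) ≈ -1141.9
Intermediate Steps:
Function('m')(o) = o (Function('m')(o) = Mul(Pow(o, 2), Pow(o, -1)) = o)
Function('y')(H) = Mul(Add(6, H), Add(H, Mul(4, Pow(H, 2)))) (Function('y')(H) = Mul(Add(H, Pow(Add(H, H), 2)), Add(H, 6)) = Mul(Add(H, Pow(Mul(2, H), 2)), Add(6, H)) = Mul(Add(H, Mul(4, Pow(H, 2))), Add(6, H)) = Mul(Add(6, H), Add(H, Mul(4, Pow(H, 2)))))
Mul(Function('y')(q), Pow(L, -1)) = Mul(Mul(-307, Add(6, Mul(4, Pow(-307, 2)), Mul(25, -307))), Pow(99297, -1)) = Mul(Mul(-307, Add(6, Mul(4, 94249), -7675)), Rational(1, 99297)) = Mul(Mul(-307, Add(6, 376996, -7675)), Rational(1, 99297)) = Mul(Mul(-307, 369327), Rational(1, 99297)) = Mul(-113383389, Rational(1, 99297)) = Rational(-37794463, 33099)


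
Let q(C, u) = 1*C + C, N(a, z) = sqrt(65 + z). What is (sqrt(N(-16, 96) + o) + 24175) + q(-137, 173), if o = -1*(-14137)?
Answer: 23901 + sqrt(14137 + sqrt(161)) ≈ 24020.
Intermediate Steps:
q(C, u) = 2*C (q(C, u) = C + C = 2*C)
o = 14137
(sqrt(N(-16, 96) + o) + 24175) + q(-137, 173) = (sqrt(sqrt(65 + 96) + 14137) + 24175) + 2*(-137) = (sqrt(sqrt(161) + 14137) + 24175) - 274 = (sqrt(14137 + sqrt(161)) + 24175) - 274 = (24175 + sqrt(14137 + sqrt(161))) - 274 = 23901 + sqrt(14137 + sqrt(161))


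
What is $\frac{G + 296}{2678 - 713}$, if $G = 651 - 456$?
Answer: $\frac{491}{1965} \approx 0.24987$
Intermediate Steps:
$G = 195$ ($G = 651 - 456 = 195$)
$\frac{G + 296}{2678 - 713} = \frac{195 + 296}{2678 - 713} = \frac{491}{1965}$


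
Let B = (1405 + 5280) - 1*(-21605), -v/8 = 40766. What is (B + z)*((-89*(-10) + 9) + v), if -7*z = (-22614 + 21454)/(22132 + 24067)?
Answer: -2975451539960770/323393 ≈ -9.2007e+9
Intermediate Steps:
v = -326128 (v = -8*40766 = -326128)
B = 28290 (B = 6685 + 21605 = 28290)
z = 1160/323393 (z = -(-22614 + 21454)/(7*(22132 + 24067)) = -(-1160)/(7*46199) = -⅐*(-1160/46199) = 1160/323393 ≈ 0.0035870)
(B + z)*((-89*(-10) + 9) + v) = (28290 + 1160/323393)*((-89*(-10) + 9) - 326128) = 9148789130*((890 + 9) - 326128)/323393 = 9148789130*(899 - 326128)/323393 = (9148789130/323393)*(-325229) = -2975451539960770/323393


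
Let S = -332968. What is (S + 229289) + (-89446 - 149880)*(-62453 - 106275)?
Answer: 40380893649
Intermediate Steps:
(S + 229289) + (-89446 - 149880)*(-62453 - 106275) = (-332968 + 229289) + (-89446 - 149880)*(-62453 - 106275) = -103679 - 239326*(-168728) = -103679 + 40380997328 = 40380893649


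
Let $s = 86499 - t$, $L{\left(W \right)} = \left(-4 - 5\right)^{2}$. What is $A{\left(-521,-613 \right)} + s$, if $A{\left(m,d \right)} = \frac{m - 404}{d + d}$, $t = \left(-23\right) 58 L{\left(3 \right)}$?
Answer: $\frac{238522903}{1226} \approx 1.9455 \cdot 10^{5}$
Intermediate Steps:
$L{\left(W \right)} = 81$ ($L{\left(W \right)} = \left(-9\right)^{2} = 81$)
$t = -108054$ ($t = \left(-23\right) 58 \cdot 81 = \left(-1334\right) 81 = -108054$)
$A{\left(m,d \right)} = \frac{-404 + m}{2 d}$
$s = 194553$ ($s = 86499 - -108054 = 86499 + 108054 = 194553$)
$A{\left(-521,-613 \right)} + s = \frac{-404 - 521}{2 \left(-613\right)} + 194553 = \frac{1}{2} \left(- \frac{1}{613}\right) \left(-925\right) + 194553 = \frac{925}{1226} + 194553 = \frac{238522903}{1226}$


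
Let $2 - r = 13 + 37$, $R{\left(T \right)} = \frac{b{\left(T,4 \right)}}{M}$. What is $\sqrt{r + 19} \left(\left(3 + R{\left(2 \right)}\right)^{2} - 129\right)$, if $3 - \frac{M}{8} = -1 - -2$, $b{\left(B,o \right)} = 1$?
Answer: $- \frac{30623 i \sqrt{29}}{256} \approx - 644.18 i$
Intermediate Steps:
$M = 16$ ($M = 24 - 8 \left(-1 - -2\right) = 24 - 8 \left(-1 + 2\right) = 24 - 8 = 16$)
$R{\left(T \right)} = \frac{1}{16}$ ($R{\left(T \right)} = 1 \cdot \frac{1}{16} = \frac{1}{16}$)
$r = -48$ ($r = 2 - \left(13 + 37\right) = 2 - 50 = -48$)
$\sqrt{r + 19} \left(\left(3 + R{\left(2 \right)}\right)^{2} - 129\right) = \sqrt{-48 + 19} \left(\left(3 + \frac{1}{16}\right)^{2} - 129\right) = \sqrt{-29} \left(\left(\frac{49}{16}\right)^{2} - 129\right) = i \sqrt{29} \left(\frac{2401}{256} - 129\right) = i \sqrt{29} \left(- \frac{30623}{256}\right) = - \frac{30623 i \sqrt{29}}{256}$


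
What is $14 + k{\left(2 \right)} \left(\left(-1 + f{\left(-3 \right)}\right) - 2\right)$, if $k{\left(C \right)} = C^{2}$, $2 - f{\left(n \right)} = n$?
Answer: $22$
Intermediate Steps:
$f{\left(n \right)} = 2 - n$
$14 + k{\left(2 \right)} \left(\left(-1 + f{\left(-3 \right)}\right) - 2\right) = 14 + 2^{2} \left(\left(-1 + \left(2 - -3\right)\right) - 2\right) = 14 + 4 \left(\left(-1 + \left(2 + 3\right)\right) - 2\right) = 14 + 4 \left(\left(-1 + 5\right) - 2\right) = 14 + 4 \left(4 - 2\right) = 14 + 4 \cdot 2 = 14 + 8 = 22$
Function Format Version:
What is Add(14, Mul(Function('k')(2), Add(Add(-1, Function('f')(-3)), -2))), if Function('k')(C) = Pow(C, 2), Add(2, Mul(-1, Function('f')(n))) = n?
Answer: 22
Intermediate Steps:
Function('f')(n) = Add(2, Mul(-1, n))
Add(14, Mul(Function('k')(2), Add(Add(-1, Function('f')(-3)), -2))) = Add(14, Mul(Pow(2, 2), Add(Add(-1, Add(2, Mul(-1, -3))), -2))) = Add(14, Mul(4, Add(Add(-1, Add(2, 3)), -2))) = Add(14, Mul(4, Add(Add(-1, 5), -2))) = Add(14, Mul(4, Add(4, -2))) = Add(14, Mul(4, 2)) = Add(14, 8) = 22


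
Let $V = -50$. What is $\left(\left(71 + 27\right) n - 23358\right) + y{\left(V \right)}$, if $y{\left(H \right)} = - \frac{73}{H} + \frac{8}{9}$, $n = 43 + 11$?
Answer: $- \frac{8128643}{450} \approx -18064.0$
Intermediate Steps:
$n = 54$
$y{\left(H \right)} = \frac{8}{9} - \frac{73}{H}$ ($y{\left(H \right)} = - \frac{73}{H} + 8 \cdot \frac{1}{9} = - \frac{73}{H} + \frac{8}{9} = \frac{8}{9} - \frac{73}{H}$)
$\left(\left(71 + 27\right) n - 23358\right) + y{\left(V \right)} = \left(\left(71 + 27\right) 54 - 23358\right) - \left(- \frac{8}{9} + \frac{73}{-50}\right) = \left(98 \cdot 54 - 23358\right) + \left(\frac{8}{9} - - \frac{73}{50}\right) = \left(5292 - 23358\right) + \left(\frac{8}{9} + \frac{73}{50}\right) = -18066 + \frac{1057}{450} = - \frac{8128643}{450}$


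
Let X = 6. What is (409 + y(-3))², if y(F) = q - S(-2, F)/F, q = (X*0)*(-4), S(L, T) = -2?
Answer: 1500625/9 ≈ 1.6674e+5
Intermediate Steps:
q = 0 (q = (6*0)*(-4) = 0*(-4) = 0)
y(F) = 2/F (y(F) = 0 - (-2)/F = 0 + 2/F = 2/F)
(409 + y(-3))² = (409 + 2/(-3))² = (409 + 2*(-⅓))² = (409 - ⅔)² = (1225/3)² = 1500625/9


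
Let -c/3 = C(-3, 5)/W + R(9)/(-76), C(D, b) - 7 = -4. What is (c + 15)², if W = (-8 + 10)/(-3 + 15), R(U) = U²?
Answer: 7403841/5776 ≈ 1281.8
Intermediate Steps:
C(D, b) = 3 (C(D, b) = 7 - 4 = 3)
W = ⅙ (W = 2/12 = 2*(1/12) = ⅙ ≈ 0.16667)
c = -3861/76 (c = -3*(3/(⅙) + 9²/(-76)) = -3*(3*6 + 81*(-1/76)) = -3*(18 - 81/76) = -3*1287/76 = -3861/76 ≈ -50.803)
(c + 15)² = (-3861/76 + 15)² = (-2721/76)² = 7403841/5776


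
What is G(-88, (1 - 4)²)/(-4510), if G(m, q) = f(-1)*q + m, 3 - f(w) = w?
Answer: 26/2255 ≈ 0.011530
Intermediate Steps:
f(w) = 3 - w
G(m, q) = m + 4*q (G(m, q) = (3 - 1*(-1))*q + m = (3 + 1)*q + m = 4*q + m = m + 4*q)
G(-88, (1 - 4)²)/(-4510) = (-88 + 4*(1 - 4)²)/(-4510) = (-88 + 4*(-3)²)*(-1/4510) = (-88 + 4*9)*(-1/4510) = (-88 + 36)*(-1/4510) = -52*(-1/4510) = 26/2255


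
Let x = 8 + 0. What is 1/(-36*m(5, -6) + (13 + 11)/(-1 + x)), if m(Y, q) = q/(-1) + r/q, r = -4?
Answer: -7/1656 ≈ -0.0042270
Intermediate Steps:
m(Y, q) = -q - 4/q (m(Y, q) = q/(-1) - 4/q = q*(-1) - 4/q = -q - 4/q)
x = 8
1/(-36*m(5, -6) + (13 + 11)/(-1 + x)) = 1/(-36*(-1*(-6) - 4/(-6)) + (13 + 11)/(-1 + 8)) = 1/(-36*(6 - 4*(-1/6)) + 24/7) = 1/(-36*(6 + 2/3) + 24*(1/7)) = 1/(-36*20/3 + 24/7) = 1/(-240 + 24/7) = 1/(-1656/7) = -7/1656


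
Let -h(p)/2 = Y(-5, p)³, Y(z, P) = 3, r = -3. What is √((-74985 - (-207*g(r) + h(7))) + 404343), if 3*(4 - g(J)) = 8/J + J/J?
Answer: √330355 ≈ 574.77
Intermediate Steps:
g(J) = 11/3 - 8/(3*J) (g(J) = 4 - (8/J + J/J)/3 = 4 - (8/J + 1)/3 = 4 - (1 + 8/J)/3 = 4 + (-⅓ - 8/(3*J)) = 11/3 - 8/(3*J))
h(p) = -54 (h(p) = -2*3³ = -2*27 = -54)
√((-74985 - (-207*g(r) + h(7))) + 404343) = √((-74985 - (-69*(-8 + 11*(-3))/(-3) - 54)) + 404343) = √((-74985 - (-69*(-1)*(-8 - 33)/3 - 54)) + 404343) = √((-74985 - (-69*(-1)*(-41)/3 - 54)) + 404343) = √((-74985 - (-207*41/9 - 54)) + 404343) = √((-74985 - (-943 - 54)) + 404343) = √((-74985 - 1*(-997)) + 404343) = √((-74985 + 997) + 404343) = √(-73988 + 404343) = √330355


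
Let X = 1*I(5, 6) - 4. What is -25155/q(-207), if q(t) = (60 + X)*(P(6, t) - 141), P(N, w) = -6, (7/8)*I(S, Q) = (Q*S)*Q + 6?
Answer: 1677/2632 ≈ 0.63716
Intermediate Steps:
I(S, Q) = 48/7 + 8*S*Q²/7 (I(S, Q) = 8*((Q*S)*Q + 6)/7 = 8*(S*Q² + 6)/7 = 8*(6 + S*Q²)/7 = 48/7 + 8*S*Q²/7)
X = 1460/7 (X = 1*(48/7 + (8/7)*5*6²) - 4 = 1*(48/7 + (8/7)*5*36) - 4 = 1*(48/7 + 1440/7) - 4 = 1*(1488/7) - 4 = 1488/7 - 4 = 1460/7 ≈ 208.57)
q(t) = -39480 (q(t) = (60 + 1460/7)*(-6 - 141) = (1880/7)*(-147) = -39480)
-25155/q(-207) = -25155/(-39480) = -25155*(-1/39480) = 1677/2632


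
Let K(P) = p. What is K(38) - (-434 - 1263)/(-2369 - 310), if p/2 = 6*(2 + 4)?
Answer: 191191/2679 ≈ 71.367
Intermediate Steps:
p = 72 (p = 2*(6*(2 + 4)) = 2*(6*6) = 2*36 = 72)
K(P) = 72
K(38) - (-434 - 1263)/(-2369 - 310) = 72 - (-434 - 1263)/(-2369 - 310) = 72 - (-1697)/(-2679) = 72 - (-1697)*(-1)/2679 = 72 - 1*1697/2679 = 72 - 1697/2679 = 191191/2679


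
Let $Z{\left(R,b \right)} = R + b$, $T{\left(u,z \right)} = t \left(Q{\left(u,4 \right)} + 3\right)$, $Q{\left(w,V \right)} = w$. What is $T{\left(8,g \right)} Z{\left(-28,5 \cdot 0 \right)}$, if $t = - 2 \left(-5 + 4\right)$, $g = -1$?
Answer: $-616$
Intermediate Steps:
$t = 2$ ($t = \left(-2\right) \left(-1\right) = 2$)
$T{\left(u,z \right)} = 6 + 2 u$ ($T{\left(u,z \right)} = 2 \left(u + 3\right) = 2 \left(3 + u\right) = 6 + 2 u$)
$T{\left(8,g \right)} Z{\left(-28,5 \cdot 0 \right)} = \left(6 + 2 \cdot 8\right) \left(-28 + 5 \cdot 0\right) = \left(6 + 16\right) \left(-28 + 0\right) = 22 \left(-28\right) = -616$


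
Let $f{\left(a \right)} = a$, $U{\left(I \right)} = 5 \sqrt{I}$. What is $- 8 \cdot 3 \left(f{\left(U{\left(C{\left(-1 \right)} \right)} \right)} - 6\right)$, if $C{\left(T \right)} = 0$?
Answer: $144$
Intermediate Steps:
$- 8 \cdot 3 \left(f{\left(U{\left(C{\left(-1 \right)} \right)} \right)} - 6\right) = - 8 \cdot 3 \left(5 \sqrt{0} - 6\right) = - 8 \cdot 3 \left(5 \cdot 0 - 6\right) = - 8 \cdot 3 \left(0 - 6\right) = - 8 \cdot 3 \left(-6\right) = \left(-8\right) \left(-18\right) = 144$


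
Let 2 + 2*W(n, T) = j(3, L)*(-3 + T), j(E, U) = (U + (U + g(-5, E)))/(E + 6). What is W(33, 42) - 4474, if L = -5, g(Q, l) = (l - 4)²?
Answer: -8989/2 ≈ -4494.5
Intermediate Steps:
g(Q, l) = (-4 + l)²
j(E, U) = ((-4 + E)² + 2*U)/(6 + E) (j(E, U) = (U + (U + (-4 + E)²))/(E + 6) = ((-4 + E)² + 2*U)/(6 + E))
W(n, T) = ½ - T/2 (W(n, T) = -1 + ((((-4 + 3)² + 2*(-5))/(6 + 3))*(-3 + T))/2 = -1 + ((((-1)² - 10)/9)*(-3 + T))/2 = -1 + (((1 - 10)/9)*(-3 + T))/2 = -1 + (((⅑)*(-9))*(-3 + T))/2 = -1 + (-(-3 + T))/2 = -1 + (3 - T)/2 = -1 + (3/2 - T/2) = ½ - T/2)
W(33, 42) - 4474 = (½ - ½*42) - 4474 = (½ - 21) - 4474 = -41/2 - 4474 = -8989/2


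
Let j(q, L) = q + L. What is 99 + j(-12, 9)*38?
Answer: -15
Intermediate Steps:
j(q, L) = L + q
99 + j(-12, 9)*38 = 99 + (9 - 12)*38 = 99 - 3*38 = 99 - 114 = -15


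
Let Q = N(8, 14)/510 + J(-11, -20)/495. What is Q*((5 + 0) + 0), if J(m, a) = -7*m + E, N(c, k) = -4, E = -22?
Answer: 79/153 ≈ 0.51634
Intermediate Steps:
J(m, a) = -22 - 7*m (J(m, a) = -7*m - 22 = -22 - 7*m)
Q = 79/765 (Q = -4/510 + (-22 - 7*(-11))/495 = -4*1/510 + (-22 + 77)*(1/495) = -2/255 + 55*(1/495) = -2/255 + ⅑ = 79/765 ≈ 0.10327)
Q*((5 + 0) + 0) = 79*((5 + 0) + 0)/765 = 79*(5 + 0)/765 = (79/765)*5 = 79/153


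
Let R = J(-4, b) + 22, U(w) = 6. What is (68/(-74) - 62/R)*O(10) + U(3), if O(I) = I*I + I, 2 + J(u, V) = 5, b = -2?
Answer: -68058/185 ≈ -367.88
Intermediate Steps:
J(u, V) = 3 (J(u, V) = -2 + 5 = 3)
R = 25 (R = 3 + 22 = 25)
O(I) = I + I² (O(I) = I² + I = I + I²)
(68/(-74) - 62/R)*O(10) + U(3) = (68/(-74) - 62/25)*(10*(1 + 10)) + 6 = (68*(-1/74) - 62*1/25)*(10*11) + 6 = (-34/37 - 62/25)*110 + 6 = -3144/925*110 + 6 = -69168/185 + 6 = -68058/185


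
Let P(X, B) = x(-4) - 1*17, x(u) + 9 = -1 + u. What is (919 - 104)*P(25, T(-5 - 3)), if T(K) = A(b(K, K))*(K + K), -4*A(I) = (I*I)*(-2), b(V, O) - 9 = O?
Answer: -25265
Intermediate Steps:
b(V, O) = 9 + O
A(I) = I**2/2 (A(I) = -I*I*(-2)/4 = -I**2*(-2)/4 = -(-1)*I**2/2 = I**2/2)
x(u) = -10 + u (x(u) = -9 + (-1 + u) = -10 + u)
T(K) = K*(9 + K)**2 (T(K) = ((9 + K)**2/2)*(K + K) = ((9 + K)**2/2)*(2*K) = K*(9 + K)**2)
P(X, B) = -31 (P(X, B) = (-10 - 4) - 1*17 = -14 - 17 = -31)
(919 - 104)*P(25, T(-5 - 3)) = (919 - 104)*(-31) = 815*(-31) = -25265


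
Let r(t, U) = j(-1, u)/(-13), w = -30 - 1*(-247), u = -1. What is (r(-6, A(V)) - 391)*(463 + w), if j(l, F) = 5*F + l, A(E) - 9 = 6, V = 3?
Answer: -3452360/13 ≈ -2.6557e+5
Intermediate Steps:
w = 217 (w = -30 + 247 = 217)
A(E) = 15 (A(E) = 9 + 6 = 15)
j(l, F) = l + 5*F
r(t, U) = 6/13 (r(t, U) = (-1 + 5*(-1))/(-13) = (-1 - 5)*(-1/13) = -6*(-1/13) = 6/13)
(r(-6, A(V)) - 391)*(463 + w) = (6/13 - 391)*(463 + 217) = -5077/13*680 = -3452360/13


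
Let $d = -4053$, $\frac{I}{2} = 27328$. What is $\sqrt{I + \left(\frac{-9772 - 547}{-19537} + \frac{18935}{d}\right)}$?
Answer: $\frac{2 \sqrt{1748307445539492873}}{11311923} \approx 233.78$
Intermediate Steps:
$I = 54656$ ($I = 2 \cdot 27328 = 54656$)
$\sqrt{I + \left(\frac{-9772 - 547}{-19537} + \frac{18935}{d}\right)} = \sqrt{54656 + \left(\frac{-9772 - 547}{-19537} + \frac{18935}{-4053}\right)} = \sqrt{54656 + \left(\left(-9772 - 547\right) \left(- \frac{1}{19537}\right) + 18935 \left(- \frac{1}{4053}\right)\right)} = \sqrt{54656 - \frac{46872884}{11311923}} = \sqrt{\frac{618217590604}{11311923}} = \frac{2 \sqrt{1748307445539492873}}{11311923}$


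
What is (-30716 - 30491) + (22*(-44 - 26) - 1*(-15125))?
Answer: -47622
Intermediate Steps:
(-30716 - 30491) + (22*(-44 - 26) - 1*(-15125)) = -61207 + (22*(-70) + 15125) = -61207 + (-1540 + 15125) = -61207 + 13585 = -47622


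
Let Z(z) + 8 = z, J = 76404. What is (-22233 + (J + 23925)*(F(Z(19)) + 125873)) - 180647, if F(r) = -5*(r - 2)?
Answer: 12623994532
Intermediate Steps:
Z(z) = -8 + z
F(r) = 10 - 5*r (F(r) = -5*(-2 + r) = 10 - 5*r)
(-22233 + (J + 23925)*(F(Z(19)) + 125873)) - 180647 = (-22233 + (76404 + 23925)*((10 - 5*(-8 + 19)) + 125873)) - 180647 = (-22233 + 100329*((10 - 5*11) + 125873)) - 180647 = (-22233 + 100329*((10 - 55) + 125873)) - 180647 = (-22233 + 100329*(-45 + 125873)) - 180647 = (-22233 + 100329*125828) - 180647 = (-22233 + 12624197412) - 180647 = 12624175179 - 180647 = 12623994532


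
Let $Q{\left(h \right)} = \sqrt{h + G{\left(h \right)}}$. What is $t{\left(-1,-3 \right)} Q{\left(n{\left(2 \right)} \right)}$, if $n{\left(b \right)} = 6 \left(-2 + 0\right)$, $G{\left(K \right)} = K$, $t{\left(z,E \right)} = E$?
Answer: $- 6 i \sqrt{6} \approx - 14.697 i$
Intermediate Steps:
$n{\left(b \right)} = -12$ ($n{\left(b \right)} = 6 \left(-2\right) = -12$)
$Q{\left(h \right)} = \sqrt{2} \sqrt{h}$ ($Q{\left(h \right)} = \sqrt{h + h} = \sqrt{2 h} = \sqrt{2} \sqrt{h}$)
$t{\left(-1,-3 \right)} Q{\left(n{\left(2 \right)} \right)} = - 3 \sqrt{2} \sqrt{-12} = - 3 \sqrt{2} \cdot 2 i \sqrt{3} = - 3 \cdot 2 i \sqrt{6} = - 6 i \sqrt{6}$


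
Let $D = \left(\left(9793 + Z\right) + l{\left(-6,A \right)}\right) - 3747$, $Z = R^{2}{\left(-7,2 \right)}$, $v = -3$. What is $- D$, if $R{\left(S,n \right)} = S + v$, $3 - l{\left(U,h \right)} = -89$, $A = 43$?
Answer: $-6238$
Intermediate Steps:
$l{\left(U,h \right)} = 92$ ($l{\left(U,h \right)} = 3 - -89 = 3 + 89 = 92$)
$R{\left(S,n \right)} = -3 + S$ ($R{\left(S,n \right)} = S - 3 = -3 + S$)
$Z = 100$ ($Z = \left(-3 - 7\right)^{2} = \left(-10\right)^{2} = 100$)
$D = 6238$ ($D = \left(\left(9793 + 100\right) + 92\right) - 3747 = \left(9893 + 92\right) - 3747 = 9985 - 3747 = 6238$)
$- D = \left(-1\right) 6238 = -6238$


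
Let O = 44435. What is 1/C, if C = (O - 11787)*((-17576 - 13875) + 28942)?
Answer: -1/81913832 ≈ -1.2208e-8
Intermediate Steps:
C = -81913832 (C = (44435 - 11787)*((-17576 - 13875) + 28942) = 32648*(-31451 + 28942) = 32648*(-2509) = -81913832)
1/C = 1/(-81913832) = -1/81913832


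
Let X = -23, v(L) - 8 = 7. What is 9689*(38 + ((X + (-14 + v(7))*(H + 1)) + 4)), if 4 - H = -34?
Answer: 561962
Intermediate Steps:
H = 38 (H = 4 - 1*(-34) = 4 + 34 = 38)
v(L) = 15 (v(L) = 8 + 7 = 15)
9689*(38 + ((X + (-14 + v(7))*(H + 1)) + 4)) = 9689*(38 + ((-23 + (-14 + 15)*(38 + 1)) + 4)) = 9689*(38 + ((-23 + 1*39) + 4)) = 9689*(38 + ((-23 + 39) + 4)) = 9689*(38 + (16 + 4)) = 9689*(38 + 20) = 9689*58 = 561962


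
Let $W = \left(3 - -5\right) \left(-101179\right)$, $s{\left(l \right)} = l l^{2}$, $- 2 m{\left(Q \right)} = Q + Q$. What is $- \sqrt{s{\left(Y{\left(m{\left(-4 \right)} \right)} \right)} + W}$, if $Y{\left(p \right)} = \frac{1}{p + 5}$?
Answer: $- \frac{i \sqrt{590075927}}{27} \approx - 899.68 i$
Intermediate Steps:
$m{\left(Q \right)} = - Q$ ($m{\left(Q \right)} = - \frac{Q + Q}{2} = - \frac{2 Q}{2} = - Q$)
$Y{\left(p \right)} = \frac{1}{5 + p}$
$s{\left(l \right)} = l^{3}$
$W = -809432$ ($W = \left(3 + 5\right) \left(-101179\right) = 8 \left(-101179\right) = -809432$)
$- \sqrt{s{\left(Y{\left(m{\left(-4 \right)} \right)} \right)} + W} = - \sqrt{\left(\frac{1}{5 - -4}\right)^{3} - 809432} = - \sqrt{\left(\frac{1}{5 + 4}\right)^{3} - 809432} = - \sqrt{\left(\frac{1}{9}\right)^{3} - 809432} = - \sqrt{\frac{1}{729} - 809432} = - \sqrt{- \frac{590075927}{729}} = - \frac{i \sqrt{590075927}}{27}$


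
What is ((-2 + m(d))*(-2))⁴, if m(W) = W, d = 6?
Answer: 4096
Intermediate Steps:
((-2 + m(d))*(-2))⁴ = ((-2 + 6)*(-2))⁴ = (4*(-2))⁴ = (-8)⁴ = 4096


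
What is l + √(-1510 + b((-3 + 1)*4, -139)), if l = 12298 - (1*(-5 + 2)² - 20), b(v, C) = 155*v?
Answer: 12309 + 5*I*√110 ≈ 12309.0 + 52.44*I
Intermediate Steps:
l = 12309 (l = 12298 - (1*(-3)² - 20) = 12298 - (1*9 - 20) = 12298 - (9 - 20) = 12298 - 1*(-11) = 12298 + 11 = 12309)
l + √(-1510 + b((-3 + 1)*4, -139)) = 12309 + √(-1510 + 155*((-3 + 1)*4)) = 12309 + √(-1510 + 155*(-2*4)) = 12309 + √(-1510 + 155*(-8)) = 12309 + √(-1510 - 1240) = 12309 + √(-2750) = 12309 + 5*I*√110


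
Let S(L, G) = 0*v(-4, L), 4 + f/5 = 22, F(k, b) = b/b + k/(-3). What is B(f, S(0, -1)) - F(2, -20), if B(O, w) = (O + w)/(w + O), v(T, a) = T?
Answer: 2/3 ≈ 0.66667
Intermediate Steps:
F(k, b) = 1 - k/3 (F(k, b) = 1 + k*(-1/3) = 1 - k/3)
f = 90 (f = -20 + 5*22 = -20 + 110 = 90)
S(L, G) = 0 (S(L, G) = 0*(-4) = 0)
B(O, w) = 1 (B(O, w) = (O + w)/(O + w) = 1)
B(f, S(0, -1)) - F(2, -20) = 1 - (1 - 1/3*2) = 1 - (1 - 2/3) = 1 - 1*1/3 = 1 - 1/3 = 2/3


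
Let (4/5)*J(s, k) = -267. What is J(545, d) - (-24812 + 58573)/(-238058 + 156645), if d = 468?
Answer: -108551311/325652 ≈ -333.34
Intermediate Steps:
J(s, k) = -1335/4 (J(s, k) = (5/4)*(-267) = -1335/4)
J(545, d) - (-24812 + 58573)/(-238058 + 156645) = -1335/4 - (-24812 + 58573)/(-238058 + 156645) = -1335/4 - 33761/(-81413) = -1335/4 - 33761*(-1)/81413 = -1335/4 - 1*(-33761/81413) = -1335/4 + 33761/81413 = -108551311/325652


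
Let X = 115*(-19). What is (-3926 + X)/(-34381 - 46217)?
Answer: 291/3838 ≈ 0.075821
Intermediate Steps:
X = -2185
(-3926 + X)/(-34381 - 46217) = (-3926 - 2185)/(-34381 - 46217) = -6111/(-80598) = -6111*(-1/80598) = 291/3838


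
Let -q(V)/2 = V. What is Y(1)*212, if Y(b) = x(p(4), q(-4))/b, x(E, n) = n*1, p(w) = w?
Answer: 1696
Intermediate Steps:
q(V) = -2*V
x(E, n) = n
Y(b) = 8/b (Y(b) = (-2*(-4))/b = 8/b)
Y(1)*212 = (8/1)*212 = (8*1)*212 = 8*212 = 1696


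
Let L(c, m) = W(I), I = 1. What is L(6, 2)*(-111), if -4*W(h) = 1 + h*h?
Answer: 111/2 ≈ 55.500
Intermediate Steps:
W(h) = -¼ - h²/4 (W(h) = -(1 + h*h)/4 = -(1 + h²)/4 = -¼ - h²/4)
L(c, m) = -½ (L(c, m) = -¼ - ¼*1² = -¼ - ¼*1 = -¼ - ¼ = -½)
L(6, 2)*(-111) = -½*(-111) = 111/2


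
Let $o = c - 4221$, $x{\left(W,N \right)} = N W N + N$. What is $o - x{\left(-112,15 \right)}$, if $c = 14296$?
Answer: $35260$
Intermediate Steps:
$x{\left(W,N \right)} = N + W N^{2}$ ($x{\left(W,N \right)} = W N^{2} + N = N + W N^{2}$)
$o = 10075$ ($o = 14296 - 4221 = 10075$)
$o - x{\left(-112,15 \right)} = 10075 - 15 \left(1 + 15 \left(-112\right)\right) = 10075 - 15 \left(1 - 1680\right) = 10075 - 15 \left(-1679\right) = 10075 - -25185 = 10075 + 25185 = 35260$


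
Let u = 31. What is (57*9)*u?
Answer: 15903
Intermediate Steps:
(57*9)*u = (57*9)*31 = 513*31 = 15903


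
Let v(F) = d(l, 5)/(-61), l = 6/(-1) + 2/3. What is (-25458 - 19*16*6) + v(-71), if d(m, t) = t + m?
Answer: -4992605/183 ≈ -27282.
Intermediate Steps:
l = -16/3 (l = 6*(-1) + 2*(⅓) = -6 + ⅔ = -16/3 ≈ -5.3333)
d(m, t) = m + t
v(F) = 1/183 (v(F) = (-16/3 + 5)/(-61) = -⅓*(-1/61) = 1/183)
(-25458 - 19*16*6) + v(-71) = (-25458 - 19*16*6) + 1/183 = (-25458 - 304*6) + 1/183 = (-25458 - 1824) + 1/183 = -27282 + 1/183 = -4992605/183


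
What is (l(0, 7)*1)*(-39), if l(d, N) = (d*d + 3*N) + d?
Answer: -819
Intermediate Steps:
l(d, N) = d + d² + 3*N (l(d, N) = (d² + 3*N) + d = d + d² + 3*N)
(l(0, 7)*1)*(-39) = ((0 + 0² + 3*7)*1)*(-39) = ((0 + 0 + 21)*1)*(-39) = (21*1)*(-39) = 21*(-39) = -819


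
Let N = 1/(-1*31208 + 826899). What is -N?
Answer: -1/795691 ≈ -1.2568e-6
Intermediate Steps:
N = 1/795691 (N = 1/(-31208 + 826899) = 1/795691 ≈ 1.2568e-6)
-N = -1*1/795691 = -1/795691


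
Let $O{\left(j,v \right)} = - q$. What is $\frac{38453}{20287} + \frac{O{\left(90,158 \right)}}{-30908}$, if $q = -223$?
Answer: $\frac{1183981323}{627030596} \approx 1.8882$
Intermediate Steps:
$O{\left(j,v \right)} = 223$ ($O{\left(j,v \right)} = \left(-1\right) \left(-223\right) = 223$)
$\frac{38453}{20287} + \frac{O{\left(90,158 \right)}}{-30908} = \frac{38453}{20287} + \frac{223}{-30908} = 38453 \cdot \frac{1}{20287} + 223 \left(- \frac{1}{30908}\right) = \frac{38453}{20287} - \frac{223}{30908} = \frac{1183981323}{627030596}$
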